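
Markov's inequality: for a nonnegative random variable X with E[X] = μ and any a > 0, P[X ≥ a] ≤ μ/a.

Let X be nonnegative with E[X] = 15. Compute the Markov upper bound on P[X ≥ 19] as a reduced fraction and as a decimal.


μ = E[X] = 15, a = 19.
Markov: P[X ≥ 19] ≤ μ/a = (15)/19 = 15/19.
Numerically: ≈ 0.78947.
(Since a = 19 > μ = 15.00000, the bound 15/19 is < 1 and informative.)

P[X ≥ 19] ≤ 15/19 ≈ 0.78947.


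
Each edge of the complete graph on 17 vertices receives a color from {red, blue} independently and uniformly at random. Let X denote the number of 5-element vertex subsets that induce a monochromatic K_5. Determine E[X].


Let X = Σ_S X_S over the C(17, 5) = 6188 subsets S of size 5, where X_S = 1 if the K_5 on S is monochromatic.
For a fixed S, the K_5 on S has C(5, 2) = 10 edges. P[all 10 edges red] = (1/2)^10, and likewise for blue, so P[monochromatic] = 2·(1/2)^10 = 2^{1 − 10} = 1/512.
By linearity of expectation: E[X] = C(17, 5) · 2^{1 − 10} = 6188 · 1/512 = 1547/128.
Numerically: E[X] ≈ 12.086.

E[X] = C(17,5)·2^(1−C(5,2)) = 1547/128 ≈ 12.086.


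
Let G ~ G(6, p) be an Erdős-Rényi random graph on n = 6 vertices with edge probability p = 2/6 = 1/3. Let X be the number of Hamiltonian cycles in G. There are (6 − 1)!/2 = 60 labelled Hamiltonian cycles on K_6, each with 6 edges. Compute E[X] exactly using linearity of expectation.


K_6 has (6 − 1)!/2 = 60 labelled Hamiltonian cycles.
For each such Hamiltonian cycle H, let X_H = 1 if all 6 edges of H are present in G. Then P[X_H = 1] = p^{6} = (1/3)^{6} = 1/729.
Summing the indicators: E[X] = Σ_H E[X_H] = 60 · p^{6} = 60 · 1/729 = 20/243.
Numerically: E[X] ≈ 0.082305.

E[X] = 60 · (1/3)^{6} = 20/243 ≈ 0.082305.


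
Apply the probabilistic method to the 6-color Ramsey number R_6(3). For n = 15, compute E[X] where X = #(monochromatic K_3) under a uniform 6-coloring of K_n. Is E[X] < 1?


E[X] = C(15, 3) · 6^{1 − 3} = 455 · 6^{−2} = 455/36.
As a reduced fraction: E[X] = 455/36 ≈ 12.6389.
Is E[X] < 1? NO.
Since E[X] ≥ 1, the first-moment bound is inconclusive at n = 15; it does NOT by itself certify R_6(3) > 15.

E[X] = 455/36 ≈ 12.6389; E[X] ≥ 1; first-moment method inconclusive here.


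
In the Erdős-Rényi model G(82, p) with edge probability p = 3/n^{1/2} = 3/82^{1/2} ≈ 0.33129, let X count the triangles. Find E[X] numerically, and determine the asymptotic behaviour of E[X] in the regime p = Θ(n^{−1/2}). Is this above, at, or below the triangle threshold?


Number of potential triangles: C(82, 3) = 88560.
Each occurs with probability p³ ≈ (0.33129)³ ≈ 3.6361600e-02.
By linearity: E[X] = C(82, 3)·p³ ≈ 88560 · 3.6361600e-02 ≈ 3220.18330.
Since α = 1/2 < 1, p = c/n^{1/2} ≫ 1/n is above the triangle threshold p ~ 1/n. Asymptotically E[X] ~ (c³/6)·n^{3(1−α)} = (3³/6)·n^{1.5} → ∞; triangles are abundant w.h.p.

E[X] ≈ 3220.18330; in regime p = Θ(1/n^{1/2}) E[X] diverges (above the triangle threshold p ~ 1/n).


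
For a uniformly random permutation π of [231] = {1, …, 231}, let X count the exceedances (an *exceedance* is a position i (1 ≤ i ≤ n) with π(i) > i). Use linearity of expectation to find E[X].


Write X = Σ_{i=1}^{231} X_i, where X_i = 1_{π(i) > i}.
For each fixed i, π(i) is uniform over {1, …, 231} (marginal of a uniform permutation), so P[π(i) > i] = (n − i)/n. Summing: Σ_{i=1}^{231} (n − i)/n = (0 + 1 + … + 230)/231 = 231(231 − 1)/(2·231) = (231 − 1)/2.
Hence E[X] = Σ_{i=1}^{231} (231 − i)/231 = 115 ≈ 115.00000.

E[X] = 115 = 115.00000.


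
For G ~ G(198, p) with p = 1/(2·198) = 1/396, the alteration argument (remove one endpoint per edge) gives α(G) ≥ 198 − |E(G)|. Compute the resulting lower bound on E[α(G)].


E[|E(G)|] = C(198, 2)·p = 19503 · (1/396) = 197/4.
E[α(G)] ≥ n − E[|E(G)|] = 198 − 197/4 = 595/4.
Numerically: ≈ 148.7500.
(This is only a lower bound; the true E[α(G)] may be larger.)

E[α(G)] ≥ 595/4 ≈ 148.7500.


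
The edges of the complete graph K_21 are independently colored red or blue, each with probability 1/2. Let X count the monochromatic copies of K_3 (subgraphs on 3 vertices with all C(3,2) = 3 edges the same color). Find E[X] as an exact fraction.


Let X = Σ_S X_S over the C(21, 3) = 1330 subsets S of size 3, where X_S = 1 if the K_3 on S is monochromatic.
For a fixed S, the K_3 on S has C(3, 2) = 3 edges. P[all 3 edges red] = (1/2)^3, and likewise for blue, so P[monochromatic] = 2·(1/2)^3 = 2^{1 − 3} = 1/4.
By linearity of expectation: E[X] = C(21, 3) · 2^{1 − 3} = 1330 · 1/4 = 665/2.
Numerically: E[X] ≈ 332.500000.

E[X] = C(21,3)·2^(1−C(3,2)) = 665/2 ≈ 332.500000.


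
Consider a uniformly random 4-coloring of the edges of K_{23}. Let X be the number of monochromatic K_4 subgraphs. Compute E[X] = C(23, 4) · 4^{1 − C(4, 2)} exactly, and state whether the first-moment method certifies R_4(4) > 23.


E[X] = C(23, 4) · 4^{1 − 6} = 8855 · 4^{−5} = 8855/1024.
As a reduced fraction: E[X] = 8855/1024 ≈ 8.647461.
Is E[X] < 1? NO.
Since E[X] ≥ 1, the first-moment bound is inconclusive at n = 23; it does NOT by itself certify R_4(4) > 23.

E[X] = 8855/1024 ≈ 8.647461; E[X] ≥ 1; first-moment method inconclusive here.


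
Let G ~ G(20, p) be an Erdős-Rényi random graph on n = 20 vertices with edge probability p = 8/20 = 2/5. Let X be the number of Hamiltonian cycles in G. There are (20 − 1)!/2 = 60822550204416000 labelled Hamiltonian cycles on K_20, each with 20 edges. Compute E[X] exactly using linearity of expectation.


K_20 has (20 − 1)!/2 = 60822550204416000 labelled Hamiltonian cycles.
For each such Hamiltonian cycle H, let X_H = 1 if all 20 edges of H are present in G. Then P[X_H = 1] = p^{20} = (2/5)^{20} = 1048576/95367431640625.
Summing the indicators: E[X] = Σ_H E[X_H] = 60822550204416000 · p^{20} = 60822550204416000 · 1048576/95367431640625 = 510216531225165692928/762939453125.
Numerically: E[X] ≈ 6.68751e+08.

E[X] = 60822550204416000 · (2/5)^{20} = 510216531225165692928/762939453125 ≈ 6.68751e+08.


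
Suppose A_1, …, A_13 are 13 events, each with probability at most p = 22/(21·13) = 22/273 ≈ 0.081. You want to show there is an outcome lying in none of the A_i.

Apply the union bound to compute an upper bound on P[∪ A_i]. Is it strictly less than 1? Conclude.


Union bound: P[∪_{i=1}^{13} A_i] ≤ Σ_i P[A_i] ≤ 13·p = 13·(22/273) = 22/21.
Numerically: 22/21 ≈ 1.048.
Is 22/21 < 1? NO.
Since the bound 22/21 is ≥ 1, the union bound is uninformative here; it does NOT by itself certify existence.

13·p = 22/21 ≈ 1.048; existence NOT certified by the union bound.


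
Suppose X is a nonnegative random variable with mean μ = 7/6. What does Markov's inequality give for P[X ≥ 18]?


μ = E[X] = 7/6, a = 18.
Markov: P[X ≥ 18] ≤ μ/a = (7/6)/18 = 7/108.
Numerically: ≈ 0.0648.
(Since a = 18 > μ = 1.1667, the bound 7/108 is < 1 and informative.)

P[X ≥ 18] ≤ 7/108 ≈ 0.0648.


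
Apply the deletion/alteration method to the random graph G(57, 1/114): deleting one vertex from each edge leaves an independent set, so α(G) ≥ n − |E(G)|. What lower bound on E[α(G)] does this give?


E[|E(G)|] = C(57, 2)·p = 1596 · (1/114) = 14.
E[α(G)] ≥ n − E[|E(G)|] = 57 − 14 = 43.
Numerically: ≈ 43.000.
(This is only a lower bound; the true E[α(G)] may be larger.)

E[α(G)] ≥ 43 ≈ 43.000.


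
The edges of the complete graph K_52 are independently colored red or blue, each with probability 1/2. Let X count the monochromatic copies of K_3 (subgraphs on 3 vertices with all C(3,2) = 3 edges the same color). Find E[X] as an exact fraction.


Let X = Σ_S X_S over the C(52, 3) = 22100 subsets S of size 3, where X_S = 1 if the K_3 on S is monochromatic.
For a fixed S, the K_3 on S has C(3, 2) = 3 edges. P[all 3 edges red] = (1/2)^3, and likewise for blue, so P[monochromatic] = 2·(1/2)^3 = 2^{1 − 3} = 1/4.
By linearity: E[X] = C(52, 3) · 2^{1 − 3} = 22100 · 1/4 = 5525.
Numerically: E[X] ≈ 5525.000000.

E[X] = C(52,3)·2^(1−C(3,2)) = 5525 ≈ 5525.000000.


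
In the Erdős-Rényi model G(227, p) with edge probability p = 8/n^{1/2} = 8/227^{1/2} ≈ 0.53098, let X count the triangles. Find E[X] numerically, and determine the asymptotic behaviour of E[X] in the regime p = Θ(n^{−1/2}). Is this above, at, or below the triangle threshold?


Number of potential triangles: C(227, 3) = 1923825.
Each occurs with probability p³ ≈ (0.53098)³ ≈ 1.4970323e-01.
By linearity: E[X] = C(227, 3)·p³ ≈ 1923825 · 1.4970323e-01 ≈ 288002.81937.
Since α = 1/2 < 1, p = c/n^{1/2} ≫ 1/n is above the triangle threshold p ~ 1/n. Asymptotically E[X] ~ (c³/6)·n^{3(1−α)} = (8³/6)·n^{1.5} → ∞; triangles are abundant w.h.p.

E[X] ≈ 288002.81937; in regime p = Θ(1/n^{1/2}) E[X] diverges (above the triangle threshold p ~ 1/n).


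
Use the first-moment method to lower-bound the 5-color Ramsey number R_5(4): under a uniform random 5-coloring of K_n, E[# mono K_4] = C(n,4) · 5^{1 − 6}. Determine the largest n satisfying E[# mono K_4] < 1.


We need C(n, 4) · 5^{1 − 6} < 1, i.e. C(n, 4) < 5^{6 − 1} = 3125.
Check values of n near the boundary:
  n = 16: C(16, 4) = 1820; 1820 < 3125? YES
  n = 17: C(17, 4) = 2380; 2380 < 3125? YES
  n = 18: C(18, 4) = 3060; 3060 < 3125? YES
  n = 19: C(19, 4) = 3876; 3876 < 3125? NO
  n = 20: C(20, 4) = 4845; 4845 < 3125? NO
The largest n with C(n, 4) < 3125 is n = 18 (where E[X] = 612/625 ≈ 0.979200). Hence R_5(4) > 18, i.e. R_5(4) ≥ 19.

Largest n = 18; hence R_5(4) > 18.


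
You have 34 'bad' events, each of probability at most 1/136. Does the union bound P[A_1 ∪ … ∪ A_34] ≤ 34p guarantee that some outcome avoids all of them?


Union bound: P[∪_{i=1}^{34} A_i] ≤ Σ_i P[A_i] ≤ 34·p = 34·(1/136) = 1/4.
Numerically: 1/4 ≈ 0.2500000.
Is 1/4 < 1? YES.
Since P[∪ A_i] ≤ 1/4 < 1, the complement has P[∩ A_i^c] ≥ 1 − 1/4 = 3/4 > 0, so some outcome avoids every A_i.

34·p = 1/4 ≈ 0.2500000; existence CERTIFIED by the union bound.


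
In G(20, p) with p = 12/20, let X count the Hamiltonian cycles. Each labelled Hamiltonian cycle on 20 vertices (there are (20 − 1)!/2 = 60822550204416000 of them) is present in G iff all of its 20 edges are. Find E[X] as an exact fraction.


K_20 has (20 − 1)!/2 = 60822550204416000 labelled Hamiltonian cycles.
For each such Hamiltonian cycle H, let X_H = 1 if all 20 edges of H are present in G. Then P[X_H = 1] = p^{20} = (3/5)^{20} = 3486784401/95367431640625.
Summing the indicators: E[X] = Σ_H E[X_H] = 60822550204416000 · p^{20} = 60822550204416000 · 3486784401/95367431640625 = 1696600954254376560918528/762939453125.
Numerically: E[X] ≈ 2.22377e+12.

E[X] = 60822550204416000 · (3/5)^{20} = 1696600954254376560918528/762939453125 ≈ 2.22377e+12.


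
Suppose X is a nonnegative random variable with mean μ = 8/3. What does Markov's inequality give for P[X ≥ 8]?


μ = E[X] = 8/3, a = 8.
Markov: P[X ≥ 8] ≤ μ/a = (8/3)/8 = 1/3.
Numerically: ≈ 0.333333.
(Since a = 8 > μ = 2.666667, the bound 1/3 is < 1 and informative.)

P[X ≥ 8] ≤ 1/3 ≈ 0.333333.


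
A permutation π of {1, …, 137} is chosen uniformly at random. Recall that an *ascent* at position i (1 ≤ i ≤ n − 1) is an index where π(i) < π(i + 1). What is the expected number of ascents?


Write X = Σ X_I over i = 1, …, 136, with X_I the indicator of one ascent.
There are 136 indicators.
For each fixed i, the pair (π(i), π(i+1)) is a uniformly random ordered pair of distinct values from {1, …, 137}; by symmetry P[π(i) < π(i+1)] = 1/2.
By linearity: E[X] = 136 · (1/2) = (137 − 1) · (1/2) = 68 ≈ 68.0000.

E[X] = 68 = 68.0000.


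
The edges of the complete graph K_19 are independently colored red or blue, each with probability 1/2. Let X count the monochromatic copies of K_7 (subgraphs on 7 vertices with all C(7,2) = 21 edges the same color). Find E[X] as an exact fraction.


Let X = Σ_S X_S over the C(19, 7) = 50388 subsets S of size 7, where X_S = 1 if the K_7 on S is monochromatic.
For a fixed S, the K_7 on S has C(7, 2) = 21 edges. P[all 21 edges red] = (1/2)^21, and likewise for blue, so P[monochromatic] = 2·(1/2)^21 = 2^{1 − 21} = 1/1048576.
Summing: E[X] = C(19, 7) · 2^{1 − 21} = 50388 · 1/1048576 = 12597/262144.
Numerically: E[X] ≈ 0.04805.

E[X] = C(19,7)·2^(1−C(7,2)) = 12597/262144 ≈ 0.04805.


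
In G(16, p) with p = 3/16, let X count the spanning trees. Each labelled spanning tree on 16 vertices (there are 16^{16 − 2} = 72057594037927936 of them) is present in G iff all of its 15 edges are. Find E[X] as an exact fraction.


K_16 has 16^{16 − 2} = 72057594037927936 labelled spanning trees.
For each such spanning tree H, let X_H = 1 if all 15 edges of H are present in G. Then P[X_H = 1] = p^{15} = (3/16)^{15} = 14348907/1152921504606846976.
By linearity: E[X] = Σ_H E[X_H] = 72057594037927936 · p^{15} = 72057594037927936 · 14348907/1152921504606846976 = 14348907/16.
Numerically: E[X] ≈ 8.9681e+05.

E[X] = 72057594037927936 · (3/16)^{15} = 14348907/16 ≈ 8.9681e+05.


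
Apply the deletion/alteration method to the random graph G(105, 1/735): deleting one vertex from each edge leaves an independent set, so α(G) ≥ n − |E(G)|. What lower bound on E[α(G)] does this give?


E[|E(G)|] = C(105, 2)·p = 5460 · (1/735) = 52/7.
E[α(G)] ≥ n − E[|E(G)|] = 105 − 52/7 = 683/7.
Numerically: ≈ 97.571429.
(This is only a lower bound; the true E[α(G)] may be larger.)

E[α(G)] ≥ 683/7 ≈ 97.571429.


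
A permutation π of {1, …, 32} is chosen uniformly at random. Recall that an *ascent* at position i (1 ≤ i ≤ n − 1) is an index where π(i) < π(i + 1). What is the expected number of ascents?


Write X = Σ X_I over i = 1, …, 31, with X_I the indicator of one ascent.
There are 31 indicators.
For each fixed i, the pair (π(i), π(i+1)) is a uniformly random ordered pair of distinct values from {1, …, 32}; by symmetry P[π(i) < π(i+1)] = 1/2.
By linearity: E[X] = 31 · (1/2) = (32 − 1) · (1/2) = 31/2 ≈ 15.500.

E[X] = 31/2 = 15.500.


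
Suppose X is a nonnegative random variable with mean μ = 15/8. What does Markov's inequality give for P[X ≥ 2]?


μ = E[X] = 15/8, a = 2.
Markov: P[X ≥ 2] ≤ μ/a = (15/8)/2 = 15/16.
Numerically: ≈ 0.937500.
(Since a = 2 > μ = 1.875000, the bound 15/16 is < 1 and informative.)

P[X ≥ 2] ≤ 15/16 ≈ 0.937500.


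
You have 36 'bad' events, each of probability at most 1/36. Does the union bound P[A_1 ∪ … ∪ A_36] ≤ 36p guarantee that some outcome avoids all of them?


Union bound: P[∪_{i=1}^{36} A_i] ≤ Σ_i P[A_i] ≤ 36·p = 36·(1/36) = 1.
Numerically: 1 ≈ 1.000.
Is 1 < 1? NO.
Since the bound 1 is ≥ 1, the union bound is uninformative here; it does NOT by itself certify existence.

36·p = 1 ≈ 1.000; existence NOT certified by the union bound.


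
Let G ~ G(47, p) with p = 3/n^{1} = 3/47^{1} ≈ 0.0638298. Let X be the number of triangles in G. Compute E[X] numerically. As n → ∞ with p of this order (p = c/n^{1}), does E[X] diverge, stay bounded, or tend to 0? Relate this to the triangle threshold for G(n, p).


Number of potential triangles: C(47, 3) = 16215.
Each occurs with probability p³ ≈ (0.0638298)³ ≈ 2.60057983e-04.
By linearity: E[X] = C(47, 3)·p³ ≈ 16215 · 2.60057983e-04 ≈ 4.216840.
Here α = 1, so p = 3/n is exactly at the triangle threshold p ~ 1/n. Asymptotically E[X] → c³/6 = 3³/6 = 9/2 ≈ 4.500000, a bounded constant. In this regime the triangle count is asymptotically Poisson(c³/6).

E[X] ≈ 4.216840; in regime p = Θ(1/n^{1}) E[X] stays bounded (at the triangle threshold p ~ 1/n).


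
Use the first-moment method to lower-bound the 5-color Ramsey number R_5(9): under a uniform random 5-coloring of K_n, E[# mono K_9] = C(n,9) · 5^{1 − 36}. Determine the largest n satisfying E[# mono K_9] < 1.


We need C(n, 9) · 5^{1 − 36} < 1, i.e. C(n, 9) < 5^{36 − 1} = 2910383045673370361328125.
Check values of n near the boundary:
  n = 2168: C(2168, 9) = 2867804175977929537095120; 2867804175977929537095120 < 2910383045673370361328125? YES
  n = 2169: C(2169, 9) = 2879753360044504243499683; 2879753360044504243499683 < 2910383045673370361328125? YES
  n = 2170: C(2170, 9) = 2891746779868845075610510; 2891746779868845075610510 < 2910383045673370361328125? YES
  n = 2171: C(2171, 9) = 2903784578674959601827205; 2903784578674959601827205 < 2910383045673370361328125? YES
  n = 2172: C(2172, 9) = 2915866900084148060642020; 2915866900084148060642020 < 2910383045673370361328125? NO
The largest n with C(n, 9) < 2910383045673370361328125 is n = 2171 (where E[X] = 580756915734991920365441/582076609134674072265625 ≈ 0.997733). Hence R_5(9) > 2171, i.e. R_5(9) ≥ 2172.

Largest n = 2171; hence R_5(9) > 2171.


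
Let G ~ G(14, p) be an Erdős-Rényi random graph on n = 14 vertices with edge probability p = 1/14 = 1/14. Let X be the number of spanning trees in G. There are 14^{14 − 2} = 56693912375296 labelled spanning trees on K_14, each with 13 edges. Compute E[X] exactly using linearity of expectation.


K_14 has 14^{14 − 2} = 56693912375296 labelled spanning trees.
For each such spanning tree H, let X_H = 1 if all 13 edges of H are present in G. Then P[X_H = 1] = p^{13} = (1/14)^{13} = 1/793714773254144.
By linearity of expectation: E[X] = Σ_H E[X_H] = 56693912375296 · p^{13} = 56693912375296 · 1/793714773254144 = 1/14.
Numerically: E[X] ≈ 0.0714286.

E[X] = 56693912375296 · (1/14)^{13} = 1/14 ≈ 0.0714286.


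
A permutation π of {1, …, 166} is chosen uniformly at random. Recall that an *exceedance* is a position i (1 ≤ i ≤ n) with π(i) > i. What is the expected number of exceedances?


Write X = Σ_{i=1}^{166} X_i, where X_i = 1_{π(i) > i}.
For each fixed i, π(i) is uniform over {1, …, 166} (marginal of a uniform permutation), so P[π(i) > i] = (n − i)/n. Summing: Σ_{i=1}^{166} (n − i)/n = (0 + 1 + … + 165)/166 = 166(166 − 1)/(2·166) = (166 − 1)/2.
Hence E[X] = Σ_{i=1}^{166} (166 − i)/166 = 165/2 ≈ 82.500.

E[X] = 165/2 = 82.500.


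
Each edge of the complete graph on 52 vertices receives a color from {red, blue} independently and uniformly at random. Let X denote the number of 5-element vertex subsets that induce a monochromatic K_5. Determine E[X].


Let X = Σ_S X_S over the C(52, 5) = 2598960 subsets S of size 5, where X_S = 1 if the K_5 on S is monochromatic.
For a fixed S, the K_5 on S has C(5, 2) = 10 edges. P[all 10 edges red] = (1/2)^10, and likewise for blue, so P[monochromatic] = 2·(1/2)^10 = 2^{1 − 10} = 1/512.
Summing: E[X] = C(52, 5) · 2^{1 − 10} = 2598960 · 1/512 = 162435/32.
Numerically: E[X] ≈ 5076.094.

E[X] = C(52,5)·2^(1−C(5,2)) = 162435/32 ≈ 5076.094.


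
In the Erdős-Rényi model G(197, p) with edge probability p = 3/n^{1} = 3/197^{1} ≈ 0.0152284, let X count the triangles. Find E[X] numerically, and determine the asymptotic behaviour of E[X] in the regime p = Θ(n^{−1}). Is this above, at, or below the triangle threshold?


Number of potential triangles: C(197, 3) = 1254890.
Each occurs with probability p³ ≈ (0.0152284)³ ≈ 3.53154777e-06.
By linearity: E[X] = C(197, 3)·p³ ≈ 1254890 · 3.53154777e-06 ≈ 4.431704.
Here α = 1, so p = 3/n is exactly at the triangle threshold p ~ 1/n. Asymptotically E[X] → c³/6 = 3³/6 = 9/2 ≈ 4.500000, a bounded constant. In this regime the triangle count is asymptotically Poisson(c³/6).

E[X] ≈ 4.431704; in regime p = Θ(1/n^{1}) E[X] stays bounded (at the triangle threshold p ~ 1/n).


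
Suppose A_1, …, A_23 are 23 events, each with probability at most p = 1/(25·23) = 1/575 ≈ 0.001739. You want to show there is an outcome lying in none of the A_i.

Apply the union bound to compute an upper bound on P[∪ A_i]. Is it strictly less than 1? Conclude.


Union bound: P[∪_{i=1}^{23} A_i] ≤ Σ_i P[A_i] ≤ 23·p = 23·(1/575) = 1/25.
Numerically: 1/25 ≈ 0.040000.
Is 1/25 < 1? YES.
Since P[∪ A_i] ≤ 1/25 < 1, the complement has P[∩ A_i^c] ≥ 1 − 1/25 = 24/25 > 0, so some outcome avoids every A_i.

23·p = 1/25 ≈ 0.040000; existence CERTIFIED by the union bound.


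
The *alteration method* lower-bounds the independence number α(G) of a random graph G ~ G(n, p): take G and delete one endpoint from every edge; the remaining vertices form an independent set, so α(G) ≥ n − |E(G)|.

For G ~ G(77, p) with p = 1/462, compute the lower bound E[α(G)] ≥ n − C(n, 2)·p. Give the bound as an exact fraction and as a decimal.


E[|E(G)|] = C(77, 2)·p = 2926 · (1/462) = 19/3.
E[α(G)] ≥ n − E[|E(G)|] = 77 − 19/3 = 212/3.
Numerically: ≈ 70.66667.
(This is only a lower bound; the true E[α(G)] may be larger.)

E[α(G)] ≥ 212/3 ≈ 70.66667.


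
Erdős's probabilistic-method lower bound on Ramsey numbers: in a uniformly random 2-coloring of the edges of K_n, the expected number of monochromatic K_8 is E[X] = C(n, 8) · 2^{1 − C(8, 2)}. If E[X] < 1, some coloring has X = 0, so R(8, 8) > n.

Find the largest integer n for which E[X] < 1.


We need C(n, 8) · 2^{1 − 28} < 1, i.e. C(n, 8) < 2^{28 − 1} = 134217728.
Check values of n near the boundary:
  n = 39: C(39, 8) = 61523748; 61523748 < 134217728? YES
  n = 40: C(40, 8) = 76904685; 76904685 < 134217728? YES
  n = 41: C(41, 8) = 95548245; 95548245 < 134217728? YES
  n = 42: C(42, 8) = 118030185; 118030185 < 134217728? YES
  n = 43: C(43, 8) = 145008513; 145008513 < 134217728? NO
  n = 44: C(44, 8) = 177232627; 177232627 < 134217728? NO
The largest n with C(n, 8) < 134217728 is n = 42 (where E[X] = 118030185/134217728 ≈ 0.879). Hence R(8, 8) > 42, i.e. R(8, 8) ≥ 43.

Largest n = 42; hence R(8, 8) > 42.


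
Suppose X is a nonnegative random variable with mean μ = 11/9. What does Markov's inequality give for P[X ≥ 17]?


μ = E[X] = 11/9, a = 17.
Markov: P[X ≥ 17] ≤ μ/a = (11/9)/17 = 11/153.
Numerically: ≈ 0.071895.
(Since a = 17 > μ = 1.222222, the bound 11/153 is < 1 and informative.)

P[X ≥ 17] ≤ 11/153 ≈ 0.071895.


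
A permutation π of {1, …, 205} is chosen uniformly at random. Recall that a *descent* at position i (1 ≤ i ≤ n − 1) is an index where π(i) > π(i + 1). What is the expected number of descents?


Write X = Σ X_I over i = 1, …, 204, with X_I the indicator of one descent.
There are 204 indicators.
For each fixed i, the pair (π(i), π(i+1)) is a uniformly random ordered pair of distinct values from {1, …, 205}; by symmetry P[π(i) > π(i+1)] = 1/2.
By linearity: E[X] = 204 · (1/2) = (205 − 1) · (1/2) = 102 ≈ 102.00000.

E[X] = 102 = 102.00000.


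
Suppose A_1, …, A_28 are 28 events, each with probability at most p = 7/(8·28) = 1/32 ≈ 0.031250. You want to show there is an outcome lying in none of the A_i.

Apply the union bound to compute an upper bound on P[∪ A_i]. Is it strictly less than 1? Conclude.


Union bound: P[∪_{i=1}^{28} A_i] ≤ Σ_i P[A_i] ≤ 28·p = 28·(1/32) = 7/8.
Numerically: 7/8 ≈ 0.875000.
Is 7/8 < 1? YES.
Since P[∪ A_i] ≤ 7/8 < 1, the complement has P[∩ A_i^c] ≥ 1 − 7/8 = 1/8 > 0, so some outcome avoids every A_i.

28·p = 7/8 ≈ 0.875000; existence CERTIFIED by the union bound.


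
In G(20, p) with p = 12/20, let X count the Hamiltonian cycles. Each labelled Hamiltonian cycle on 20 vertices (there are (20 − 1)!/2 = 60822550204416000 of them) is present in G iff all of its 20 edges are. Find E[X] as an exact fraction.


K_20 has (20 − 1)!/2 = 60822550204416000 labelled Hamiltonian cycles.
For each such Hamiltonian cycle H, let X_H = 1 if all 20 edges of H are present in G. Then P[X_H = 1] = p^{20} = (3/5)^{20} = 3486784401/95367431640625.
Summing the indicators: E[X] = Σ_H E[X_H] = 60822550204416000 · p^{20} = 60822550204416000 · 3486784401/95367431640625 = 1696600954254376560918528/762939453125.
Numerically: E[X] ≈ 2.2238e+12.

E[X] = 60822550204416000 · (3/5)^{20} = 1696600954254376560918528/762939453125 ≈ 2.2238e+12.


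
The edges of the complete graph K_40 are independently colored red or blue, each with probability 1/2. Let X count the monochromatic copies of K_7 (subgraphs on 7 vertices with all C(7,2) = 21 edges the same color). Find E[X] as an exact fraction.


Let X = Σ_S X_S over the C(40, 7) = 18643560 subsets S of size 7, where X_S = 1 if the K_7 on S is monochromatic.
For a fixed S, the K_7 on S has C(7, 2) = 21 edges. P[all 21 edges red] = (1/2)^21, and likewise for blue, so P[monochromatic] = 2·(1/2)^21 = 2^{1 − 21} = 1/1048576.
By linearity of expectation: E[X] = C(40, 7) · 2^{1 − 21} = 18643560 · 1/1048576 = 2330445/131072.
Numerically: E[X] ≈ 17.77988.

E[X] = C(40,7)·2^(1−C(7,2)) = 2330445/131072 ≈ 17.77988.


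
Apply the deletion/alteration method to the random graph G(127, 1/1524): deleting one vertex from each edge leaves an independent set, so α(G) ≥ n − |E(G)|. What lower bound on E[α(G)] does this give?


E[|E(G)|] = C(127, 2)·p = 8001 · (1/1524) = 21/4.
E[α(G)] ≥ n − E[|E(G)|] = 127 − 21/4 = 487/4.
Numerically: ≈ 121.75000.
(This is only a lower bound; the true E[α(G)] may be larger.)

E[α(G)] ≥ 487/4 ≈ 121.75000.


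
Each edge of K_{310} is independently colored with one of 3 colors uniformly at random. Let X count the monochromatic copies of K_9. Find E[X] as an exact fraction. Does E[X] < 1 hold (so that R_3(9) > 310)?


E[X] = C(310, 9) · 3^{1 − 36} = 64802334749614660 · 3^{−35} = 64802334749614660/50031545098999707.
As a reduced fraction: E[X] = 64802334749614660/50031545098999707 ≈ 1.2952.
Is E[X] < 1? NO.
Since E[X] ≥ 1, the first-moment bound is inconclusive at n = 310; it does NOT by itself certify R_3(9) > 310.

E[X] = 64802334749614660/50031545098999707 ≈ 1.2952; E[X] ≥ 1; first-moment method inconclusive here.


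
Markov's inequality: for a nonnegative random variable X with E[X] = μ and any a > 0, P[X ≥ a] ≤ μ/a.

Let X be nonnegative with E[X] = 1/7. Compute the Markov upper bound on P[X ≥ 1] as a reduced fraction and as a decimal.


μ = E[X] = 1/7, a = 1.
Markov: P[X ≥ 1] ≤ μ/a = (1/7)/1 = 1/7.
Numerically: ≈ 0.143.
(Since a = 1 > μ = 0.143, the bound 1/7 is < 1 and informative.)

P[X ≥ 1] ≤ 1/7 ≈ 0.143.


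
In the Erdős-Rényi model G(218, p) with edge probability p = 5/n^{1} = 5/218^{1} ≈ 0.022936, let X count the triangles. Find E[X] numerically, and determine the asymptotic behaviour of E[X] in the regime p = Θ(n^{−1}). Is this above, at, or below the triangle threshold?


Number of potential triangles: C(218, 3) = 1703016.
Each occurs with probability p³ ≈ (0.022936)³ ≈ 1.2065367e-05.
By linearity: E[X] = C(218, 3)·p³ ≈ 1703016 · 1.2065367e-05 ≈ 20.54751.
Here α = 1, so p = 5/n is exactly at the triangle threshold p ~ 1/n. Asymptotically E[X] → c³/6 = 5³/6 = 125/6 ≈ 20.83333, a bounded constant. In this regime the triangle count is asymptotically Poisson(c³/6).

E[X] ≈ 20.54751; in regime p = Θ(1/n^{1}) E[X] stays bounded (at the triangle threshold p ~ 1/n).


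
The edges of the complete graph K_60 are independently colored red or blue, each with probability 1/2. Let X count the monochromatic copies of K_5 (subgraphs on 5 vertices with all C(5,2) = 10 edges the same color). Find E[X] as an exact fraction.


Let X = Σ_S X_S over the C(60, 5) = 5461512 subsets S of size 5, where X_S = 1 if the K_5 on S is monochromatic.
For a fixed S, the K_5 on S has C(5, 2) = 10 edges. P[all 10 edges red] = (1/2)^10, and likewise for blue, so P[monochromatic] = 2·(1/2)^10 = 2^{1 − 10} = 1/512.
By linearity of expectation: E[X] = C(60, 5) · 2^{1 − 10} = 5461512 · 1/512 = 682689/64.
Numerically: E[X] ≈ 10667.015625.

E[X] = C(60,5)·2^(1−C(5,2)) = 682689/64 ≈ 10667.015625.


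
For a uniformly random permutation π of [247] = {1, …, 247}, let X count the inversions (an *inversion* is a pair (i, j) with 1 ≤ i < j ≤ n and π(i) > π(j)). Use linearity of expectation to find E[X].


Write X = Σ X_I over the C(247, 2) = 30381 pairs i < j, with X_I the indicator of one inversion.
There are 30381 indicators.
For each fixed pair i < j, the values π(i) and π(j) are two distinct elements of {1, …, 247} in uniformly random order; by symmetry P[π(i) > π(j)] = 1/2.
By linearity: E[X] = 30381 · (1/2) = C(247, 2) · (1/2) = 30381/2 = 30381/2 ≈ 15190.500.

E[X] = 30381/2 = 15190.500.


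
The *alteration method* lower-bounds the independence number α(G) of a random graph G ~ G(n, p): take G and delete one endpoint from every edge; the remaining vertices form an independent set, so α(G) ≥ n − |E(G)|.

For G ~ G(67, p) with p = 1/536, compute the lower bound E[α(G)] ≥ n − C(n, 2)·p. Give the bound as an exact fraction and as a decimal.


E[|E(G)|] = C(67, 2)·p = 2211 · (1/536) = 33/8.
E[α(G)] ≥ n − E[|E(G)|] = 67 − 33/8 = 503/8.
Numerically: ≈ 62.875000.
(This is only a lower bound; the true E[α(G)] may be larger.)

E[α(G)] ≥ 503/8 ≈ 62.875000.


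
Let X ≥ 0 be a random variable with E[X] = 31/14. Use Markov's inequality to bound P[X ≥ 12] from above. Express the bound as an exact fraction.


μ = E[X] = 31/14, a = 12.
Markov: P[X ≥ 12] ≤ μ/a = (31/14)/12 = 31/168.
Numerically: ≈ 0.18452.
(Since a = 12 > μ = 2.21429, the bound 31/168 is < 1 and informative.)

P[X ≥ 12] ≤ 31/168 ≈ 0.18452.


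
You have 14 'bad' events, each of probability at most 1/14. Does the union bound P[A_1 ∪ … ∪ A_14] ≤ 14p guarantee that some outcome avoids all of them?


Union bound: P[∪_{i=1}^{14} A_i] ≤ Σ_i P[A_i] ≤ 14·p = 14·(1/14) = 1.
Numerically: 1 ≈ 1.0000000.
Is 1 < 1? NO.
Since the bound 1 is ≥ 1, the union bound is uninformative here; it does NOT by itself certify existence.

14·p = 1 ≈ 1.0000000; existence NOT certified by the union bound.


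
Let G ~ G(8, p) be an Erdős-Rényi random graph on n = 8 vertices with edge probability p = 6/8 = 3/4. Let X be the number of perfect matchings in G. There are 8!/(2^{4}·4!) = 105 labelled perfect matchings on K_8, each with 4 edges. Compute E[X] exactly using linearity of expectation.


K_8 has 8!/(2^{4}·4!) = 105 labelled perfect matchings.
For each such perfect matching H, let X_H = 1 if all 4 edges of H are present in G. Then P[X_H = 1] = p^{4} = (3/4)^{4} = 81/256.
Summing the indicators: E[X] = Σ_H E[X_H] = 105 · p^{4} = 105 · 81/256 = 8505/256.
Numerically: E[X] ≈ 33.22.

E[X] = 105 · (3/4)^{4} = 8505/256 ≈ 33.22.


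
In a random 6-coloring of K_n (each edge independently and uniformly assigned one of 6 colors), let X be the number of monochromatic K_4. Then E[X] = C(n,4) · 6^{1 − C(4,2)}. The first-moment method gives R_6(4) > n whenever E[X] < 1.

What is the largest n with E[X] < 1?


We need C(n, 4) · 6^{1 − 6} < 1, i.e. C(n, 4) < 6^{6 − 1} = 7776.
Check values of n near the boundary:
  n = 17: C(17, 4) = 2380; 2380 < 7776? YES
  n = 18: C(18, 4) = 3060; 3060 < 7776? YES
  n = 19: C(19, 4) = 3876; 3876 < 7776? YES
  n = 20: C(20, 4) = 4845; 4845 < 7776? YES
  n = 21: C(21, 4) = 5985; 5985 < 7776? YES
  n = 22: C(22, 4) = 7315; 7315 < 7776? YES
  n = 23: C(23, 4) = 8855; 8855 < 7776? NO
  n = 24: C(24, 4) = 10626; 10626 < 7776? NO
  n = 25: C(25, 4) = 12650; 12650 < 7776? NO
The largest n with C(n, 4) < 7776 is n = 22 (where E[X] = 7315/7776 ≈ 0.941). Hence R_6(4) > 22, i.e. R_6(4) ≥ 23.

Largest n = 22; hence R_6(4) > 22.


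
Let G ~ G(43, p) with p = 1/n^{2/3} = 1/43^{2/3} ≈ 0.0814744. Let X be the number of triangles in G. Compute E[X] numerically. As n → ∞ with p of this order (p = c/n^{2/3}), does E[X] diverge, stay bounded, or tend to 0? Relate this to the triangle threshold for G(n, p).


Number of potential triangles: C(43, 3) = 12341.
Each occurs with probability p³ ≈ (0.0814744)³ ≈ 5.40832883e-04.
By linearity: E[X] = C(43, 3)·p³ ≈ 12341 · 5.40832883e-04 ≈ 6.674419.
Since α = 2/3 < 1, p = c/n^{2/3} ≫ 1/n is above the triangle threshold p ~ 1/n. Asymptotically E[X] ~ (c³/6)·n^{3(1−α)} = (1³/6)·n^{1} → ∞; triangles are abundant w.h.p.

E[X] ≈ 6.674419; in regime p = Θ(1/n^{2/3}) E[X] diverges (above the triangle threshold p ~ 1/n).


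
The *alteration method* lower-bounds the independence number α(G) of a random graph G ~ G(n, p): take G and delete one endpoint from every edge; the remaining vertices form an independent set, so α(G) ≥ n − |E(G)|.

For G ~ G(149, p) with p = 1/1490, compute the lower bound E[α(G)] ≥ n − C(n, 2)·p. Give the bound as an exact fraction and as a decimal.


E[|E(G)|] = C(149, 2)·p = 11026 · (1/1490) = 37/5.
E[α(G)] ≥ n − E[|E(G)|] = 149 − 37/5 = 708/5.
Numerically: ≈ 141.6000.
(This is only a lower bound; the true E[α(G)] may be larger.)

E[α(G)] ≥ 708/5 ≈ 141.6000.


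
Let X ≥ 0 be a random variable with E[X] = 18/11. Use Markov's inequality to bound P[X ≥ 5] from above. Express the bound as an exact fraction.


μ = E[X] = 18/11, a = 5.
Markov: P[X ≥ 5] ≤ μ/a = (18/11)/5 = 18/55.
Numerically: ≈ 0.327.
(Since a = 5 > μ = 1.636, the bound 18/55 is < 1 and informative.)

P[X ≥ 5] ≤ 18/55 ≈ 0.327.


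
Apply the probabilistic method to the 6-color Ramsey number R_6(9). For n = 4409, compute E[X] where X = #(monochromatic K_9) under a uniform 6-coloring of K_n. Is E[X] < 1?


E[X] = C(4409, 9) · 6^{1 − 36} = 1720875732988608787686577131 · 6^{−35} = 1720875732988608787686577131/1719070799748422591028658176.
As a reduced fraction: E[X] = 573625244329536262562192377/573023599916140863676219392 ≈ 1.0010499.
Is E[X] < 1? NO.
Since E[X] ≥ 1, the first-moment bound is inconclusive at n = 4409; it does NOT by itself certify R_6(9) > 4409.

E[X] = 573625244329536262562192377/573023599916140863676219392 ≈ 1.0010499; E[X] ≥ 1; first-moment method inconclusive here.


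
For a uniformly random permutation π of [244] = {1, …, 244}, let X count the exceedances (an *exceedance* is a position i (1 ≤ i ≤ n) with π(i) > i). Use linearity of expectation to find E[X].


Write X = Σ_{i=1}^{244} X_i, where X_i = 1_{π(i) > i}.
For each fixed i, π(i) is uniform over {1, …, 244} (marginal of a uniform permutation), so P[π(i) > i] = (n − i)/n. Summing: Σ_{i=1}^{244} (n − i)/n = (0 + 1 + … + 243)/244 = 244(244 − 1)/(2·244) = (244 − 1)/2.
Hence E[X] = Σ_{i=1}^{244} (244 − i)/244 = 243/2 ≈ 121.500.

E[X] = 243/2 = 121.500.


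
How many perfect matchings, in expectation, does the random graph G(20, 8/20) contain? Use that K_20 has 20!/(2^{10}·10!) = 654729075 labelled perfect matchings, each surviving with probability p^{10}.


K_20 has 20!/(2^{10}·10!) = 654729075 labelled perfect matchings.
For each such perfect matching H, let X_H = 1 if all 10 edges of H are present in G. Then P[X_H = 1] = p^{10} = (2/5)^{10} = 1024/9765625.
By linearity: E[X] = Σ_H E[X_H] = 654729075 · p^{10} = 654729075 · 1024/9765625 = 26817702912/390625.
Numerically: E[X] ≈ 68653.

E[X] = 654729075 · (2/5)^{10} = 26817702912/390625 ≈ 68653.


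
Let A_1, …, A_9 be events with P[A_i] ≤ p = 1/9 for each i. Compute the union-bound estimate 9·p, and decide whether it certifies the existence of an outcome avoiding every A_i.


Union bound: P[∪_{i=1}^{9} A_i] ≤ Σ_i P[A_i] ≤ 9·p = 9·(1/9) = 1.
Numerically: 1 ≈ 1.0000.
Is 1 < 1? NO.
Since the bound 1 is ≥ 1, the union bound is uninformative here; it does NOT by itself certify existence.

9·p = 1 ≈ 1.0000; existence NOT certified by the union bound.


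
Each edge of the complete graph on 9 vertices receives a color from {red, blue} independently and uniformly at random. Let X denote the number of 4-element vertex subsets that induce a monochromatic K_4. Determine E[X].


Let X = Σ_S X_S over the C(9, 4) = 126 subsets S of size 4, where X_S = 1 if the K_4 on S is monochromatic.
For a fixed S, the K_4 on S has C(4, 2) = 6 edges. P[all 6 edges red] = (1/2)^6, and likewise for blue, so P[monochromatic] = 2·(1/2)^6 = 2^{1 − 6} = 1/32.
Summing: E[X] = C(9, 4) · 2^{1 − 6} = 126 · 1/32 = 63/16.
Numerically: E[X] ≈ 3.938.

E[X] = C(9,4)·2^(1−C(4,2)) = 63/16 ≈ 3.938.


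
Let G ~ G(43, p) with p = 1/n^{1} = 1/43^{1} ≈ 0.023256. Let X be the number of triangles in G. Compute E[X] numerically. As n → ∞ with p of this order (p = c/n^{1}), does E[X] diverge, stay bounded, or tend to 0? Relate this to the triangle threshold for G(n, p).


Number of potential triangles: C(43, 3) = 12341.
Each occurs with probability p³ ≈ (0.023256)³ ≈ 1.2577509e-05.
By linearity: E[X] = C(43, 3)·p³ ≈ 12341 · 1.2577509e-05 ≈ 0.15522.
Here α = 1, so p = 1/n is exactly at the triangle threshold p ~ 1/n. Asymptotically E[X] → c³/6 = 1³/6 = 1/6 ≈ 0.16667, a bounded constant. In this regime the triangle count is asymptotically Poisson(c³/6).

E[X] ≈ 0.15522; in regime p = Θ(1/n^{1}) E[X] stays bounded (at the triangle threshold p ~ 1/n).


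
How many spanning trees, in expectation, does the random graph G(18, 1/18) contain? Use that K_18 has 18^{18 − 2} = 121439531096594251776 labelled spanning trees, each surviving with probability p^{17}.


K_18 has 18^{18 − 2} = 121439531096594251776 labelled spanning trees.
For each such spanning tree H, let X_H = 1 if all 17 edges of H are present in G. Then P[X_H = 1] = p^{17} = (1/18)^{17} = 1/2185911559738696531968.
Summing the indicators: E[X] = Σ_H E[X_H] = 121439531096594251776 · p^{17} = 121439531096594251776 · 1/2185911559738696531968 = 1/18.
Numerically: E[X] ≈ 0.05556.

E[X] = 121439531096594251776 · (1/18)^{17} = 1/18 ≈ 0.05556.


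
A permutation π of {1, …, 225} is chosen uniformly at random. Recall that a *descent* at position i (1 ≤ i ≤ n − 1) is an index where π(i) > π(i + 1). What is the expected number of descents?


Write X = Σ X_I over i = 1, …, 224, with X_I the indicator of one descent.
There are 224 indicators.
For each fixed i, the pair (π(i), π(i+1)) is a uniformly random ordered pair of distinct values from {1, …, 225}; by symmetry P[π(i) > π(i+1)] = 1/2.
By linearity: E[X] = 224 · (1/2) = (225 − 1) · (1/2) = 112 ≈ 112.000.

E[X] = 112 = 112.000.


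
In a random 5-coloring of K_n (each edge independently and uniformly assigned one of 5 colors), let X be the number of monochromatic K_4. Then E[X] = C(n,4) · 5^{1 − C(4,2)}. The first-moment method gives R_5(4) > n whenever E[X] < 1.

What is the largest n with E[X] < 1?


We need C(n, 4) · 5^{1 − 6} < 1, i.e. C(n, 4) < 5^{6 − 1} = 3125.
Check values of n near the boundary:
  n = 12: C(12, 4) = 495; 495 < 3125? YES
  n = 13: C(13, 4) = 715; 715 < 3125? YES
  n = 14: C(14, 4) = 1001; 1001 < 3125? YES
  n = 15: C(15, 4) = 1365; 1365 < 3125? YES
  n = 16: C(16, 4) = 1820; 1820 < 3125? YES
  n = 17: C(17, 4) = 2380; 2380 < 3125? YES
  n = 18: C(18, 4) = 3060; 3060 < 3125? YES
  n = 19: C(19, 4) = 3876; 3876 < 3125? NO
  n = 20: C(20, 4) = 4845; 4845 < 3125? NO
The largest n with C(n, 4) < 3125 is n = 18 (where E[X] = 612/625 ≈ 0.9792). Hence R_5(4) > 18, i.e. R_5(4) ≥ 19.

Largest n = 18; hence R_5(4) > 18.


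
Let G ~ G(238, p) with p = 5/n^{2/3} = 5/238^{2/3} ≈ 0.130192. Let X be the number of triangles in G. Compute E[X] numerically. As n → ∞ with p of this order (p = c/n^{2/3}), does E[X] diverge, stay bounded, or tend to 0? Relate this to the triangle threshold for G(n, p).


Number of potential triangles: C(238, 3) = 2218636.
Each occurs with probability p³ ≈ (0.130192)³ ≈ 2.20676506e-03.
By linearity: E[X] = C(238, 3)·p³ ≈ 2218636 · 2.20676506e-03 ≈ 4896.008403.
Since α = 2/3 < 1, p = c/n^{2/3} ≫ 1/n is above the triangle threshold p ~ 1/n. Asymptotically E[X] ~ (c³/6)·n^{3(1−α)} = (5³/6)·n^{1} → ∞; triangles are abundant w.h.p.

E[X] ≈ 4896.008403; in regime p = Θ(1/n^{2/3}) E[X] diverges (above the triangle threshold p ~ 1/n).


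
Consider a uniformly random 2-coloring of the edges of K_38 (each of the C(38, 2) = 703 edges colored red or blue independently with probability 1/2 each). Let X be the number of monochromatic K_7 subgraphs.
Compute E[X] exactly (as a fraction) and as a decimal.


Let X = Σ_S X_S over the C(38, 7) = 12620256 subsets S of size 7, where X_S = 1 if the K_7 on S is monochromatic.
For a fixed S, the K_7 on S has C(7, 2) = 21 edges. P[all 21 edges red] = (1/2)^21, and likewise for blue, so P[monochromatic] = 2·(1/2)^21 = 2^{1 − 21} = 1/1048576.
By linearity of expectation: E[X] = C(38, 7) · 2^{1 − 21} = 12620256 · 1/1048576 = 394383/32768.
Numerically: E[X] ≈ 12.03561.

E[X] = C(38,7)·2^(1−C(7,2)) = 394383/32768 ≈ 12.03561.
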